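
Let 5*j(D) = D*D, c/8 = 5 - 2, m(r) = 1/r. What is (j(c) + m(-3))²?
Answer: 2968729/225 ≈ 13194.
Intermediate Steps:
m(r) = 1/r
c = 24 (c = 8*(5 - 2) = 8*3 = 24)
j(D) = D²/5 (j(D) = (D*D)/5 = D²/5)
(j(c) + m(-3))² = ((⅕)*24² + 1/(-3))² = ((⅕)*576 - ⅓)² = (576/5 - ⅓)² = (1723/15)² = 2968729/225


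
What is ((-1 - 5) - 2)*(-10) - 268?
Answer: -188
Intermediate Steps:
((-1 - 5) - 2)*(-10) - 268 = (-6 - 2)*(-10) - 268 = -8*(-10) - 268 = 80 - 268 = -188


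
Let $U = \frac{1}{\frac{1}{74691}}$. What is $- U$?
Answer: $-74691$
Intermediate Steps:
$U = 74691$ ($U = \frac{1}{\frac{1}{74691}} = 74691$)
$- U = \left(-1\right) 74691 = -74691$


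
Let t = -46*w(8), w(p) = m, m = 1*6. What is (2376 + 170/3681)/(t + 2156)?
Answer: 4373113/3460140 ≈ 1.2639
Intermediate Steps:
m = 6
w(p) = 6
t = -276 (t = -46*6 = -276)
(2376 + 170/3681)/(t + 2156) = (2376 + 170/3681)/(-276 + 2156) = (2376 + 170*(1/3681))/1880 = (2376 + 170/3681)*(1/1880) = (8746226/3681)*(1/1880) = 4373113/3460140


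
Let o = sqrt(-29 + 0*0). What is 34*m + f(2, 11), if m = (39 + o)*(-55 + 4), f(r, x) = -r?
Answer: -67628 - 1734*I*sqrt(29) ≈ -67628.0 - 9337.9*I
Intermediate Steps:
o = I*sqrt(29) (o = sqrt(-29 + 0) = sqrt(-29) = I*sqrt(29) ≈ 5.3852*I)
m = -1989 - 51*I*sqrt(29) (m = (39 + I*sqrt(29))*(-55 + 4) = (39 + I*sqrt(29))*(-51) = -1989 - 51*I*sqrt(29) ≈ -1989.0 - 274.64*I)
34*m + f(2, 11) = 34*(-1989 - 51*I*sqrt(29)) - 1*2 = (-67626 - 1734*I*sqrt(29)) - 2 = -67628 - 1734*I*sqrt(29)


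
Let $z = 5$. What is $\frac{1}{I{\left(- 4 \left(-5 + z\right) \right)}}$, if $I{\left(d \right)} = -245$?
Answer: $- \frac{1}{245} \approx -0.0040816$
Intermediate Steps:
$\frac{1}{I{\left(- 4 \left(-5 + z\right) \right)}} = \frac{1}{-245} = - \frac{1}{245}$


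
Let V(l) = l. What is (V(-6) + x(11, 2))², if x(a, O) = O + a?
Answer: 49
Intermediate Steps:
(V(-6) + x(11, 2))² = (-6 + (2 + 11))² = (-6 + 13)² = 7² = 49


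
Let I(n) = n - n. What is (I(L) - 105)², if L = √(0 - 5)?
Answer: 11025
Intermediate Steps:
L = I*√5 (L = √(-5) = I*√5 ≈ 2.2361*I)
I(n) = 0
(I(L) - 105)² = (0 - 105)² = (-105)² = 11025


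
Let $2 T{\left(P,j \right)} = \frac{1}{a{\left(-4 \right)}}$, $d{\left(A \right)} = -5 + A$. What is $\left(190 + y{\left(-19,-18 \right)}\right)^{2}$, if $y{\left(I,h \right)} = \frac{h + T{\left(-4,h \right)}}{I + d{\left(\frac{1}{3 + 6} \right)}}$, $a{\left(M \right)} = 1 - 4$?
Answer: $\frac{6728428729}{184900} \approx 36390.0$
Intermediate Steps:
$a{\left(M \right)} = -3$ ($a{\left(M \right)} = 1 - 4 = -3$)
$T{\left(P,j \right)} = - \frac{1}{6}$ ($T{\left(P,j \right)} = \frac{1}{2 \left(-3\right)} = \frac{1}{2} \left(- \frac{1}{3}\right) = - \frac{1}{6}$)
$y{\left(I,h \right)} = \frac{- \frac{1}{6} + h}{- \frac{44}{9} + I}$ ($y{\left(I,h \right)} = \frac{h - \frac{1}{6}}{I - \left(5 - \frac{1}{3 + 6}\right)} = \frac{- \frac{1}{6} + h}{I - \left(5 - \frac{1}{9}\right)} = \frac{- \frac{1}{6} + h}{I + \left(-5 + \frac{1}{9}\right)} = \frac{- \frac{1}{6} + h}{I - \frac{44}{9}} = \frac{- \frac{1}{6} + h}{- \frac{44}{9} + I}$)
$\left(190 + y{\left(-19,-18 \right)}\right)^{2} = \left(190 + \frac{3 \left(-1 + 6 \left(-18\right)\right)}{2 \left(-44 + 9 \left(-19\right)\right)}\right)^{2} = \left(190 + \frac{3 \left(-1 - 108\right)}{2 \left(-44 - 171\right)}\right)^{2} = \left(190 + \frac{3}{2} \frac{1}{-215} \left(-109\right)\right)^{2} = \left(190 + \frac{3}{2} \left(- \frac{1}{215}\right) \left(-109\right)\right)^{2} = \left(190 + \frac{327}{430}\right)^{2} = \left(\frac{82027}{430}\right)^{2} = \frac{6728428729}{184900}$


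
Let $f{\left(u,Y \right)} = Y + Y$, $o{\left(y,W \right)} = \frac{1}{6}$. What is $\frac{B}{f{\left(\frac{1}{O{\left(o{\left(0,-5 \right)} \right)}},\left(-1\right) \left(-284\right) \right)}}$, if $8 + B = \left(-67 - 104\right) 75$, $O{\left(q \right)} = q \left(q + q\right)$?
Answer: $- \frac{12833}{568} \approx -22.593$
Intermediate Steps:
$o{\left(y,W \right)} = \frac{1}{6}$
$O{\left(q \right)} = 2 q^{2}$ ($O{\left(q \right)} = q 2 q = 2 q^{2}$)
$f{\left(u,Y \right)} = 2 Y$
$B = -12833$ ($B = -8 + \left(-67 - 104\right) 75 = -8 - 12825 = -12833$)
$\frac{B}{f{\left(\frac{1}{O{\left(o{\left(0,-5 \right)} \right)}},\left(-1\right) \left(-284\right) \right)}} = - \frac{12833}{2 \left(\left(-1\right) \left(-284\right)\right)} = - \frac{12833}{2 \cdot 284} = - \frac{12833}{568}$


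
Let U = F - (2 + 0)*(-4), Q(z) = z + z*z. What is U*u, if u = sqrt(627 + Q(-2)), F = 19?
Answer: 27*sqrt(629) ≈ 677.16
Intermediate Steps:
Q(z) = z + z**2
U = 27 (U = 19 - (2 + 0)*(-4) = 19 - 2*(-4) = 19 - 1*(-8) = 19 + 8 = 27)
u = sqrt(629) (u = sqrt(627 - 2*(1 - 2)) = sqrt(627 - 2*(-1)) = sqrt(627 + 2) = sqrt(629) ≈ 25.080)
U*u = 27*sqrt(629)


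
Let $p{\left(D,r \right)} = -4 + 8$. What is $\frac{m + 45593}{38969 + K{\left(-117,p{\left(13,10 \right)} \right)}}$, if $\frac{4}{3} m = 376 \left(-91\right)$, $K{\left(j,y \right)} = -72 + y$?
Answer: $\frac{19931}{38901} \approx 0.51235$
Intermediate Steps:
$p{\left(D,r \right)} = 4$
$m = -25662$ ($m = \frac{3 \cdot 376 \left(-91\right)}{4} = \frac{3}{4} \left(-34216\right) = -25662$)
$\frac{m + 45593}{38969 + K{\left(-117,p{\left(13,10 \right)} \right)}} = \frac{-25662 + 45593}{38969 + \left(-72 + 4\right)} = \frac{19931}{38969 - 68} = \frac{19931}{38901}$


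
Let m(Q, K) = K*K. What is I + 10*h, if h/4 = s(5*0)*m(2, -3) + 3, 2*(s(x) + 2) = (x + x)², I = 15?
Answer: -585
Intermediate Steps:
s(x) = -2 + 2*x² (s(x) = -2 + (x + x)²/2 = -2 + (2*x)²/2 = -2 + (4*x²)/2 = -2 + 2*x²)
m(Q, K) = K²
h = -60 (h = 4*((-2 + 2*(5*0)²)*(-3)² + 3) = 4*((-2 + 2*0²)*9 + 3) = 4*((-2 + 2*0)*9 + 3) = 4*((-2 + 0)*9 + 3) = 4*(-2*9 + 3) = 4*(-18 + 3) = 4*(-15) = -60)
I + 10*h = 15 + 10*(-60) = 15 - 600 = -585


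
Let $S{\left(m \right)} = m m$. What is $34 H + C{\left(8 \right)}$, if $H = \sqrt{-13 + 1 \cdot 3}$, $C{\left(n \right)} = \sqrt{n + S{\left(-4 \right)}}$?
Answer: $2 \sqrt{6} + 34 i \sqrt{10} \approx 4.899 + 107.52 i$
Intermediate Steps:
$S{\left(m \right)} = m^{2}$
$C{\left(n \right)} = \sqrt{16 + n}$ ($C{\left(n \right)} = \sqrt{n + \left(-4\right)^{2}} = \sqrt{n + 16} = \sqrt{16 + n}$)
$H = i \sqrt{10}$ ($H = \sqrt{-13 + 3} = \sqrt{-10} = i \sqrt{10} \approx 3.1623 i$)
$34 H + C{\left(8 \right)} = 34 i \sqrt{10} + \sqrt{16 + 8} = 34 i \sqrt{10} + \sqrt{24} = 34 i \sqrt{10} + 2 \sqrt{6} = 2 \sqrt{6} + 34 i \sqrt{10}$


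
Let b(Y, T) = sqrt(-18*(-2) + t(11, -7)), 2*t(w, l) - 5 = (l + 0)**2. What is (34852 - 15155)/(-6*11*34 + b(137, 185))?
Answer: -14733356/1678491 - 19697*sqrt(7)/1678491 ≈ -8.8088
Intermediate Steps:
t(w, l) = 5/2 + l**2/2 (t(w, l) = 5/2 + (l + 0)**2/2 = 5/2 + l**2/2)
b(Y, T) = 3*sqrt(7) (b(Y, T) = sqrt(-18*(-2) + (5/2 + (1/2)*(-7)**2)) = sqrt(36 + (5/2 + (1/2)*49)) = sqrt(36 + (5/2 + 49/2)) = sqrt(36 + 27) = sqrt(63) = 3*sqrt(7))
(34852 - 15155)/(-6*11*34 + b(137, 185)) = (34852 - 15155)/(-6*11*34 + 3*sqrt(7)) = 19697/(-66*34 + 3*sqrt(7)) = 19697/(-2244 + 3*sqrt(7))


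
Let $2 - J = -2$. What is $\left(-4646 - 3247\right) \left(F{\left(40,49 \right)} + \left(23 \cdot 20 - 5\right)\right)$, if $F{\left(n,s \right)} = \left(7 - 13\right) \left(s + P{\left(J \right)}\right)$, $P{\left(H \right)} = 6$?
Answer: $-986625$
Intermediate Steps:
$J = 4$ ($J = 2 - -2 = 2 + 2 = 4$)
$F{\left(n,s \right)} = -36 - 6 s$ ($F{\left(n,s \right)} = \left(7 - 13\right) \left(s + 6\right) = - 6 \left(6 + s\right) = -36 - 6 s$)
$\left(-4646 - 3247\right) \left(F{\left(40,49 \right)} + \left(23 \cdot 20 - 5\right)\right) = \left(-4646 - 3247\right) \left(\left(-36 - 294\right) + \left(23 \cdot 20 - 5\right)\right) = - 7893 \left(\left(-36 - 294\right) + \left(460 - 5\right)\right) = - 7893 \left(-330 + 455\right) = \left(-7893\right) 125 = -986625$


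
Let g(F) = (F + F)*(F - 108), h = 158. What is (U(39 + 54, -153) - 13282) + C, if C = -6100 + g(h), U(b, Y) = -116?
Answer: -3698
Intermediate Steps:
g(F) = 2*F*(-108 + F) (g(F) = (2*F)*(-108 + F) = 2*F*(-108 + F))
C = 9700 (C = -6100 + 2*158*(-108 + 158) = -6100 + 2*158*50 = -6100 + 15800 = 9700)
(U(39 + 54, -153) - 13282) + C = (-116 - 13282) + 9700 = -13398 + 9700 = -3698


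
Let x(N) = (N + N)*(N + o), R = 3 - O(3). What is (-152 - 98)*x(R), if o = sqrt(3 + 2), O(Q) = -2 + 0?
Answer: -12500 - 2500*sqrt(5) ≈ -18090.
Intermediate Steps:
O(Q) = -2
o = sqrt(5) ≈ 2.2361
R = 5 (R = 3 - 1*(-2) = 3 + 2 = 5)
x(N) = 2*N*(N + sqrt(5)) (x(N) = (N + N)*(N + sqrt(5)) = (2*N)*(N + sqrt(5)) = 2*N*(N + sqrt(5)))
(-152 - 98)*x(R) = (-152 - 98)*(2*5*(5 + sqrt(5))) = -250*(50 + 10*sqrt(5)) = -12500 - 2500*sqrt(5)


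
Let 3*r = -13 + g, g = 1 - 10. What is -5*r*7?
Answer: 770/3 ≈ 256.67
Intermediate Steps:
g = -9
r = -22/3 (r = (-13 - 9)/3 = (⅓)*(-22) = -22/3 ≈ -7.3333)
-5*r*7 = -5*(-22/3)*7 = (110/3)*7 = 770/3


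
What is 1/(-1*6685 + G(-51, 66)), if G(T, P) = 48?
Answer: -1/6637 ≈ -0.00015067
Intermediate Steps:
1/(-1*6685 + G(-51, 66)) = 1/(-1*6685 + 48) = 1/(-6685 + 48) = 1/(-6637) = -1/6637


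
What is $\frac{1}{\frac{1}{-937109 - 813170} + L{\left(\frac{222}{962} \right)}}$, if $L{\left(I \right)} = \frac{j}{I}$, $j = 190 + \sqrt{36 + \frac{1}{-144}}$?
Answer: $\frac{3268852045351099056}{2688671466956388652969} - \frac{1433707038429588 \sqrt{5183}}{2688671466956388652969} \approx 0.0011774$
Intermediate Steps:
$j = 190 + \frac{\sqrt{5183}}{12}$ ($j = 190 + \sqrt{36 - \frac{1}{144}} = 190 + \sqrt{\frac{5183}{144}} = 190 + \frac{\sqrt{5183}}{12} \approx 196.0$)
$L{\left(I \right)} = \frac{190 + \frac{\sqrt{5183}}{12}}{I}$
$\frac{1}{\frac{1}{-937109 - 813170} + L{\left(\frac{222}{962} \right)}} = \frac{1}{\frac{1}{-937109 - 813170} + \frac{2280 + \sqrt{5183}}{12 \cdot \frac{222}{962}}} = \frac{1}{\frac{1}{-1750279} + \frac{2280 + \sqrt{5183}}{12 \cdot 222 \cdot \frac{1}{962}}} = \frac{1}{- \frac{1}{1750279} + \frac{2280 + \sqrt{5183}}{12 \cdot \frac{3}{13}}} = \frac{1}{- \frac{1}{1750279} + \frac{1}{12} \cdot \frac{13}{3} \left(2280 + \sqrt{5183}\right)} = \frac{1}{- \frac{1}{1750279} + \left(\frac{2470}{3} + \frac{13 \sqrt{5183}}{36}\right)} = \frac{1}{\frac{4323189127}{5250837} + \frac{13 \sqrt{5183}}{36}}$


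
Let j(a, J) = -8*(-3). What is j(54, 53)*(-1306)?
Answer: -31344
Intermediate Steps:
j(a, J) = 24
j(54, 53)*(-1306) = 24*(-1306) = -31344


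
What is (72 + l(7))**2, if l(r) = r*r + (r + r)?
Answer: 18225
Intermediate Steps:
l(r) = r**2 + 2*r
(72 + l(7))**2 = (72 + 7*(2 + 7))**2 = (72 + 7*9)**2 = (72 + 63)**2 = 135**2 = 18225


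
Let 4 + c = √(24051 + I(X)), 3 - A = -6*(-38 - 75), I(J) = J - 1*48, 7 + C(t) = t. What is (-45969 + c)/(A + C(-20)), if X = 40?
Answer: 45973/702 - √24043/702 ≈ 65.268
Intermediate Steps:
C(t) = -7 + t
I(J) = -48 + J (I(J) = J - 48 = -48 + J)
A = -675 (A = 3 - (-6)*(-38 - 75) = 3 - (-6)*(-113) = 3 - 1*678 = 3 - 678 = -675)
c = -4 + √24043 (c = -4 + √(24051 + (-48 + 40)) = -4 + √(24051 - 8) = -4 + √24043 ≈ 151.06)
(-45969 + c)/(A + C(-20)) = (-45969 + (-4 + √24043))/(-675 + (-7 - 20)) = (-45973 + √24043)/(-675 - 27) = (-45973 + √24043)/(-702) = (-45973 + √24043)*(-1/702) = 45973/702 - √24043/702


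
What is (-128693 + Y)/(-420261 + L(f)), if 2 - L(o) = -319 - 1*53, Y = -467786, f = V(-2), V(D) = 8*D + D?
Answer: 45883/32299 ≈ 1.4206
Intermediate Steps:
V(D) = 9*D
f = -18 (f = 9*(-2) = -18)
L(o) = 374 (L(o) = 2 - (-319 - 1*53) = 2 - (-319 - 53) = 2 - 1*(-372) = 2 + 372 = 374)
(-128693 + Y)/(-420261 + L(f)) = (-128693 - 467786)/(-420261 + 374) = -596479/(-419887) = -596479*(-1/419887) = 45883/32299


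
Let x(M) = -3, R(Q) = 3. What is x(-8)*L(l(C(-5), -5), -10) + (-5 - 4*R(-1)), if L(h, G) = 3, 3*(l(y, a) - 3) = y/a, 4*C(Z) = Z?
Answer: -26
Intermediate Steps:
C(Z) = Z/4
l(y, a) = 3 + y/(3*a) (l(y, a) = 3 + (y/a)/3 = 3 + y/(3*a))
x(-8)*L(l(C(-5), -5), -10) + (-5 - 4*R(-1)) = -3*3 + (-5 - 4*3) = -9 + (-5 - 12) = -9 - 17 = -26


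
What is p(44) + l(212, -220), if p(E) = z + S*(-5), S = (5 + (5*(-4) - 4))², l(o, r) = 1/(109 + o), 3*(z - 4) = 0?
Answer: -578120/321 ≈ -1801.0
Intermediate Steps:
z = 4 (z = 4 + (⅓)*0 = 4 + 0 = 4)
S = 361 (S = (5 + (-20 - 4))² = (5 - 24)² = (-19)² = 361)
p(E) = -1801 (p(E) = 4 + 361*(-5) = 4 - 1805 = -1801)
p(44) + l(212, -220) = -1801 + 1/(109 + 212) = -1801 + 1/321 = -578120/321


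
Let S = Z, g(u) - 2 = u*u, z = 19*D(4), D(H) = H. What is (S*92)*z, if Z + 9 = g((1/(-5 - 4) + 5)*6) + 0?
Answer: 53705552/9 ≈ 5.9673e+6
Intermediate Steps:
z = 76 (z = 19*4 = 76)
g(u) = 2 + u² (g(u) = 2 + u*u = 2 + u²)
Z = 7681/9 (Z = -9 + ((2 + ((1/(-5 - 4) + 5)*6)²) + 0) = -9 + ((2 + ((1/(-9) + 5)*6)²) + 0) = -9 + ((2 + ((-⅑ + 5)*6)²) + 0) = -9 + ((2 + ((44/9)*6)²) + 0) = -9 + ((2 + (88/3)²) + 0) = -9 + ((2 + 7744/9) + 0) = -9 + (7762/9 + 0) = -9 + 7762/9 = 7681/9 ≈ 853.44)
S = 7681/9 ≈ 853.44
(S*92)*z = ((7681/9)*92)*76 = (706652/9)*76 = 53705552/9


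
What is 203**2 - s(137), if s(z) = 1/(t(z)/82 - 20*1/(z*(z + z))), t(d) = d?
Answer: 105927555339/2570533 ≈ 41208.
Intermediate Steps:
s(z) = 1/(-10/z**2 + z/82) (s(z) = 1/(z/82 - 20*1/(z*(z + z))) = 1/(z*(1/82) - 20*1/(2*z**2)) = 1/(z/82 - 20*1/(2*z**2)) = 1/(z/82 - 10/z**2) = 1/(-10/z**2 + z/82))
203**2 - s(137) = 203**2 - 82*137**2/(-820 + 137**3) = 41209 - 82*18769/(-820 + 2571353) = 41209 - 82*18769/2570533 = 41209 - 1*1539058/2570533 = 41209 - 1539058/2570533 = 105927555339/2570533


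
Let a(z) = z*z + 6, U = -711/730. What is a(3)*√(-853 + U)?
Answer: 3*I*√455082730/146 ≈ 438.34*I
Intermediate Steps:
U = -711/730 (U = -711*1/730 = -711/730 ≈ -0.97397)
a(z) = 6 + z² (a(z) = z² + 6 = 6 + z²)
a(3)*√(-853 + U) = (6 + 3²)*√(-853 - 711/730) = (6 + 9)*√(-623401/730) = 15*(I*√455082730/730) = 3*I*√455082730/146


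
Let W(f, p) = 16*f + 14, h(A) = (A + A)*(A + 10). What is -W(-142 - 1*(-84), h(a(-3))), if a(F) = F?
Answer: 914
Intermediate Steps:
h(A) = 2*A*(10 + A) (h(A) = (2*A)*(10 + A) = 2*A*(10 + A))
W(f, p) = 14 + 16*f
-W(-142 - 1*(-84), h(a(-3))) = -(14 + 16*(-142 - 1*(-84))) = -(14 + 16*(-142 + 84)) = -(14 + 16*(-58)) = -(14 - 928) = -1*(-914) = 914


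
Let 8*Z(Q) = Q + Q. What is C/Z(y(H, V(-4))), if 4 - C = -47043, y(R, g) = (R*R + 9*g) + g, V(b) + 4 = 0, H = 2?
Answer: -47047/9 ≈ -5227.4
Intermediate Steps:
V(b) = -4 (V(b) = -4 + 0 = -4)
y(R, g) = R**2 + 10*g (y(R, g) = (R**2 + 9*g) + g = R**2 + 10*g)
C = 47047 (C = 4 - 1*(-47043) = 4 + 47043 = 47047)
Z(Q) = Q/4 (Z(Q) = (Q + Q)/8 = (2*Q)/8 = Q/4)
C/Z(y(H, V(-4))) = 47047/(((2**2 + 10*(-4))/4)) = 47047/(((4 - 40)/4)) = 47047/(((1/4)*(-36))) = 47047/(-9) = 47047*(-1/9) = -47047/9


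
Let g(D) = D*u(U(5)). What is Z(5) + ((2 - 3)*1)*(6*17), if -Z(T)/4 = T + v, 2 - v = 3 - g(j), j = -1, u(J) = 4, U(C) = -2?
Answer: -102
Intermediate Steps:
g(D) = 4*D (g(D) = D*4 = 4*D)
v = -5 (v = 2 - (3 - 4*(-1)) = 2 - (3 - 1*(-4)) = 2 - (3 + 4) = 2 - 1*7 = 2 - 7 = -5)
Z(T) = 20 - 4*T (Z(T) = -4*(T - 5) = -4*(-5 + T) = 20 - 4*T)
Z(5) + ((2 - 3)*1)*(6*17) = (20 - 4*5) + ((2 - 3)*1)*(6*17) = (20 - 20) - 1*1*102 = 0 - 1*102 = 0 - 102 = -102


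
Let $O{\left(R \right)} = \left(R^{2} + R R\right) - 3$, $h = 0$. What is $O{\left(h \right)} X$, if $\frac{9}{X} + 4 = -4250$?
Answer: $\frac{9}{1418} \approx 0.006347$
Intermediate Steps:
$X = - \frac{3}{1418}$ ($X = \frac{9}{-4 - 4250} = \frac{9}{-4254} = 9 \left(- \frac{1}{4254}\right) = - \frac{3}{1418} \approx -0.0021157$)
$O{\left(R \right)} = -3 + 2 R^{2}$ ($O{\left(R \right)} = \left(R^{2} + R^{2}\right) - 3 = 2 R^{2} - 3 = -3 + 2 R^{2}$)
$O{\left(h \right)} X = \left(-3 + 2 \cdot 0^{2}\right) \left(- \frac{3}{1418}\right) = \left(-3 + 2 \cdot 0\right) \left(- \frac{3}{1418}\right) = \left(-3 + 0\right) \left(- \frac{3}{1418}\right) = \left(-3\right) \left(- \frac{3}{1418}\right) = \frac{9}{1418}$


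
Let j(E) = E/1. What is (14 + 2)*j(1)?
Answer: 16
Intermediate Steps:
j(E) = E (j(E) = E*1 = E)
(14 + 2)*j(1) = (14 + 2)*1 = 16*1 = 16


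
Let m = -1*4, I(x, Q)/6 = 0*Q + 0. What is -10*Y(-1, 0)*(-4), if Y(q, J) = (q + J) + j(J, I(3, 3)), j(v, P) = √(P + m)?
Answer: -40 + 80*I ≈ -40.0 + 80.0*I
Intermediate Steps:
I(x, Q) = 0 (I(x, Q) = 6*(0*Q + 0) = 6*(0 + 0) = 6*0 = 0)
m = -4
j(v, P) = √(-4 + P) (j(v, P) = √(P - 4) = √(-4 + P))
Y(q, J) = J + q + 2*I (Y(q, J) = (q + J) + √(-4 + 0) = (J + q) + √(-4) = (J + q) + 2*I = J + q + 2*I)
-10*Y(-1, 0)*(-4) = -10*(0 - 1 + 2*I)*(-4) = -10*(-1 + 2*I)*(-4) = (10 - 20*I)*(-4) = -40 + 80*I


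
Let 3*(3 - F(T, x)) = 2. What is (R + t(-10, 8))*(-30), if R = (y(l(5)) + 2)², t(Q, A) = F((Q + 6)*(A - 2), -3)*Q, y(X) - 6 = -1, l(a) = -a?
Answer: -770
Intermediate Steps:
F(T, x) = 7/3 (F(T, x) = 3 - ⅓*2 = 3 - ⅔ = 7/3)
y(X) = 5 (y(X) = 6 - 1 = 5)
t(Q, A) = 7*Q/3
R = 49 (R = (5 + 2)² = 7² = 49)
(R + t(-10, 8))*(-30) = (49 + (7/3)*(-10))*(-30) = (49 - 70/3)*(-30) = (77/3)*(-30) = -770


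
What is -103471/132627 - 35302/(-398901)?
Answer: -4065854113/5878338103 ≈ -0.69167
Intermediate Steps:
-103471/132627 - 35302/(-398901) = -103471*1/132627 - 35302*(-1/398901) = -103471/132627 + 35302/398901 = -4065854113/5878338103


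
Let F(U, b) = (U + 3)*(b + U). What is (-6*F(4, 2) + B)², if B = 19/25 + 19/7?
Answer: 1891554064/30625 ≈ 61765.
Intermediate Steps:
F(U, b) = (3 + U)*(U + b)
B = 608/175 (B = 19*(1/25) + 19*(⅐) = 19/25 + 19/7 = 608/175 ≈ 3.4743)
(-6*F(4, 2) + B)² = (-6*(4² + 3*4 + 3*2 + 4*2) + 608/175)² = (-6*(16 + 12 + 6 + 8) + 608/175)² = (-6*42 + 608/175)² = (-252 + 608/175)² = (-43492/175)² = 1891554064/30625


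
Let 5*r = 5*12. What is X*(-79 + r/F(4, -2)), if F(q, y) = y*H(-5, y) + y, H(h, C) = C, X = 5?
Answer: -365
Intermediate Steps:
F(q, y) = y + y**2 (F(q, y) = y*y + y = y**2 + y = y + y**2)
r = 12 (r = (5*12)/5 = (1/5)*60 = 12)
X*(-79 + r/F(4, -2)) = 5*(-79 + 12/((-2*(1 - 2)))) = 5*(-79 + 12/((-2*(-1)))) = 5*(-79 + 12/2) = 5*(-79 + 12*(1/2)) = 5*(-79 + 6) = 5*(-73) = -365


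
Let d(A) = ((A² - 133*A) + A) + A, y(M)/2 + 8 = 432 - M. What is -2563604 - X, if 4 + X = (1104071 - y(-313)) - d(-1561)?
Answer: -1024985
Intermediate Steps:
y(M) = 848 - 2*M (y(M) = -16 + 2*(432 - M) = -16 + (864 - 2*M) = 848 - 2*M)
d(A) = A² - 131*A (d(A) = (A² - 132*A) + A = A² - 131*A)
X = -1538619 (X = -4 + ((1104071 - (848 - 2*(-313))) - (-1561)*(-131 - 1561)) = -4 + ((1104071 - (848 + 626)) - (-1561)*(-1692)) = -4 + ((1104071 - 1*1474) - 1*2641212) = -4 + ((1104071 - 1474) - 2641212) = -4 + (1102597 - 2641212) = -4 - 1538615 = -1538619)
-2563604 - X = -2563604 - 1*(-1538619) = -2563604 + 1538619 = -1024985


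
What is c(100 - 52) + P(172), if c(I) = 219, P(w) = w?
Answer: 391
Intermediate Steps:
c(100 - 52) + P(172) = 219 + 172 = 391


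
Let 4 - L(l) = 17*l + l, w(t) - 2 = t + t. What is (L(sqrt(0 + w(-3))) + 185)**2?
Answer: 34425 - 13608*I ≈ 34425.0 - 13608.0*I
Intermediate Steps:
w(t) = 2 + 2*t (w(t) = 2 + (t + t) = 2 + 2*t)
L(l) = 4 - 18*l (L(l) = 4 - (17*l + l) = 4 - 18*l)
(L(sqrt(0 + w(-3))) + 185)**2 = ((4 - 18*sqrt(0 + (2 + 2*(-3)))) + 185)**2 = ((4 - 18*sqrt(0 + (2 - 6))) + 185)**2 = ((4 - 18*sqrt(0 - 4)) + 185)**2 = ((4 - 36*I) + 185)**2 = (189 - 36*I)**2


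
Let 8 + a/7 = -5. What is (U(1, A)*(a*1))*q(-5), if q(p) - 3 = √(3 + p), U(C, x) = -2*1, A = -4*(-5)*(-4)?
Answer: 546 + 182*I*√2 ≈ 546.0 + 257.39*I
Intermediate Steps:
a = -91 (a = -56 + 7*(-5) = -56 - 35 = -91)
A = -80 (A = 20*(-4) = -80)
U(C, x) = -2
q(p) = 3 + √(3 + p)
(U(1, A)*(a*1))*q(-5) = (-(-182))*(3 + √(3 - 5)) = (-2*(-91))*(3 + √(-2)) = 182*(3 + I*√2) = 546 + 182*I*√2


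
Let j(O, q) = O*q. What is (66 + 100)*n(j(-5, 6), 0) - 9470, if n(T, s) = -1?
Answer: -9636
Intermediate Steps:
(66 + 100)*n(j(-5, 6), 0) - 9470 = (66 + 100)*(-1) - 9470 = 166*(-1) - 9470 = -166 - 9470 = -9636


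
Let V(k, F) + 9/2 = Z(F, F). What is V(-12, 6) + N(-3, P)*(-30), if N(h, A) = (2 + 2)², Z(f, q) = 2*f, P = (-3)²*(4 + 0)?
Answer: -945/2 ≈ -472.50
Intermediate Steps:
P = 36 (P = 9*4 = 36)
V(k, F) = -9/2 + 2*F
N(h, A) = 16 (N(h, A) = 4² = 16)
V(-12, 6) + N(-3, P)*(-30) = (-9/2 + 2*6) + 16*(-30) = (-9/2 + 12) - 480 = 15/2 - 480 = -945/2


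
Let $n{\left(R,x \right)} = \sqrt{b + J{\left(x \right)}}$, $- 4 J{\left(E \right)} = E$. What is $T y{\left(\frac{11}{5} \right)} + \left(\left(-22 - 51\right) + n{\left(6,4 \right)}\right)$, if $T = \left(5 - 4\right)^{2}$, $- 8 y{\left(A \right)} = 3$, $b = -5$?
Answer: $- \frac{587}{8} + i \sqrt{6} \approx -73.375 + 2.4495 i$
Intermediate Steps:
$y{\left(A \right)} = - \frac{3}{8}$ ($y{\left(A \right)} = \left(- \frac{1}{8}\right) 3 = - \frac{3}{8}$)
$J{\left(E \right)} = - \frac{E}{4}$
$T = 1$ ($T = 1^{2} = 1$)
$n{\left(R,x \right)} = \sqrt{-5 - \frac{x}{4}}$
$T y{\left(\frac{11}{5} \right)} + \left(\left(-22 - 51\right) + n{\left(6,4 \right)}\right) = 1 \left(- \frac{3}{8}\right) + \left(\left(-22 - 51\right) + \frac{\sqrt{-20 - 4}}{2}\right) = - \frac{3}{8} - \left(73 - \frac{\sqrt{-20 - 4}}{2}\right) = - \frac{3}{8} - \left(73 - \frac{\sqrt{-24}}{2}\right) = - \frac{3}{8} - \left(73 - \frac{2 i \sqrt{6}}{2}\right) = - \frac{3}{8} - \left(73 - i \sqrt{6}\right) = - \frac{587}{8} + i \sqrt{6}$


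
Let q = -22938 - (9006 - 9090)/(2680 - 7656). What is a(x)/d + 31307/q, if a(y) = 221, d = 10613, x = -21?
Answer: -407026710251/302840819409 ≈ -1.3440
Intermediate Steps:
q = -28534893/1244 (q = -22938 - (-84)/(-4976) = -22938 - (-84)*(-1)/4976 = -22938 - 1*21/1244 = -22938 - 21/1244 = -28534893/1244 ≈ -22938.)
a(x)/d + 31307/q = 221/10613 + 31307/(-28534893/1244) = 221*(1/10613) + 31307*(-1244/28534893) = 221/10613 - 38945908/28534893 = -407026710251/302840819409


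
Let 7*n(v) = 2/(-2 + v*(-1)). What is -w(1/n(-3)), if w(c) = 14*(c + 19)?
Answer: -315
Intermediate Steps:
n(v) = 2/(7*(-2 - v)) (n(v) = (2/(-2 + v*(-1)))/7 = (2/(-2 - v))/7 = 2/(7*(-2 - v)))
w(c) = 266 + 14*c (w(c) = 14*(19 + c) = 266 + 14*c)
-w(1/n(-3)) = -(266 + 14/((-2/(14 + 7*(-3))))) = -(266 + 14/((-2/(14 - 21)))) = -(266 + 14/((-2/(-7)))) = -(266 + 14/((-2*(-1/7)))) = -(266 + 14/(2/7)) = -(266 + 14*(7/2)) = -(266 + 49) = -1*315 = -315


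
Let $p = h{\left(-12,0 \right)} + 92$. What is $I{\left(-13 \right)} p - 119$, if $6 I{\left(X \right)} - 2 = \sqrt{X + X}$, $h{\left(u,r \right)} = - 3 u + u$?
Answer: $- \frac{241}{3} + \frac{58 i \sqrt{26}}{3} \approx -80.333 + 98.581 i$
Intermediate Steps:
$h{\left(u,r \right)} = - 2 u$
$I{\left(X \right)} = \frac{1}{3} + \frac{\sqrt{2} \sqrt{X}}{6}$ ($I{\left(X \right)} = \frac{1}{3} + \frac{\sqrt{X + X}}{6} = \frac{1}{3} + \frac{\sqrt{2 X}}{6} = \frac{1}{3} + \frac{\sqrt{2} \sqrt{X}}{6}$)
$p = 116$ ($p = \left(-2\right) \left(-12\right) + 92 = 24 + 92 = 116$)
$I{\left(-13 \right)} p - 119 = \left(\frac{1}{3} + \frac{\sqrt{2} \sqrt{-13}}{6}\right) 116 - 119 = \left(\frac{1}{3} + \frac{\sqrt{2} i \sqrt{13}}{6}\right) 116 - 119 = \left(\frac{1}{3} + \frac{i \sqrt{26}}{6}\right) 116 - 119 = \left(\frac{116}{3} + \frac{58 i \sqrt{26}}{3}\right) - 119 = - \frac{241}{3} + \frac{58 i \sqrt{26}}{3}$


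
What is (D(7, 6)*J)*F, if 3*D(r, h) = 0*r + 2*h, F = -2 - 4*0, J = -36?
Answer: 288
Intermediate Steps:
F = -2 (F = -2 + 0 = -2)
D(r, h) = 2*h/3 (D(r, h) = (0*r + 2*h)/3 = (0 + 2*h)/3 = (2*h)/3 = 2*h/3)
(D(7, 6)*J)*F = (((⅔)*6)*(-36))*(-2) = (4*(-36))*(-2) = -144*(-2) = 288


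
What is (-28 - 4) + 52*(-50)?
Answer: -2632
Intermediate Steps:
(-28 - 4) + 52*(-50) = -32 - 2600 = -2632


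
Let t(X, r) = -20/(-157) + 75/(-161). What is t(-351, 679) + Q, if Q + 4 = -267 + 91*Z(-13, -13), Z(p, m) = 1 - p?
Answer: 25344276/25277 ≈ 1002.7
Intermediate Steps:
t(X, r) = -8555/25277 (t(X, r) = -20*(-1/157) + 75*(-1/161) = 20/157 - 75/161 = -8555/25277)
Q = 1003 (Q = -4 + (-267 + 91*(1 - 1*(-13))) = -4 + (-267 + 91*(1 + 13)) = -4 + (-267 + 91*14) = -4 + (-267 + 1274) = -4 + 1007 = 1003)
t(-351, 679) + Q = -8555/25277 + 1003 = 25344276/25277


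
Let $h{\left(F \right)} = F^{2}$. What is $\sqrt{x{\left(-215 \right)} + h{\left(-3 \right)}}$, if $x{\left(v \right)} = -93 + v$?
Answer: $i \sqrt{299} \approx 17.292 i$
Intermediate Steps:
$\sqrt{x{\left(-215 \right)} + h{\left(-3 \right)}} = \sqrt{\left(-93 - 215\right) + \left(-3\right)^{2}} = \sqrt{-308 + 9} = \sqrt{-299} = i \sqrt{299}$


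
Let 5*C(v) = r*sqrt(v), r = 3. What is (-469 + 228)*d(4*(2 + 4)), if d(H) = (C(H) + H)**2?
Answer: -3522456/25 - 69408*sqrt(6)/5 ≈ -1.7490e+5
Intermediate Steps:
C(v) = 3*sqrt(v)/5 (C(v) = (3*sqrt(v))/5 = 3*sqrt(v)/5)
d(H) = (H + 3*sqrt(H)/5)**2 (d(H) = (3*sqrt(H)/5 + H)**2 = (H + 3*sqrt(H)/5)**2)
(-469 + 228)*d(4*(2 + 4)) = (-469 + 228)*((3*sqrt(4*(2 + 4)) + 5*(4*(2 + 4)))**2/25) = -241*(3*sqrt(4*6) + 5*(4*6))**2/25 = -241*(3*sqrt(24) + 5*24)**2/25 = -241*(3*(2*sqrt(6)) + 120)**2/25 = -241*(6*sqrt(6) + 120)**2/25 = -241*(120 + 6*sqrt(6))**2/25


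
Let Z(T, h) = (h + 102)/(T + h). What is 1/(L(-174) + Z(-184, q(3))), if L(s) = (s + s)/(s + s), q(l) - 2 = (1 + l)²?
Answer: 83/23 ≈ 3.6087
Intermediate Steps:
q(l) = 2 + (1 + l)²
Z(T, h) = (102 + h)/(T + h)
L(s) = 1 (L(s) = (2*s)/((2*s)) = (2*s)*(1/(2*s)) = 1)
1/(L(-174) + Z(-184, q(3))) = 1/(1 + (102 + (2 + (1 + 3)²))/(-184 + (2 + (1 + 3)²))) = 1/(1 + (102 + (2 + 4²))/(-184 + (2 + 4²))) = 1/(1 + (102 + (2 + 16))/(-184 + (2 + 16))) = 1/(1 + (102 + 18)/(-184 + 18)) = 1/(1 + 120/(-166)) = 1/(1 - 1/166*120) = 1/(1 - 60/83) = 1/(23/83) = 83/23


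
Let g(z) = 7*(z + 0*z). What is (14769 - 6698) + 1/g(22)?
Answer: 1242935/154 ≈ 8071.0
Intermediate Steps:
g(z) = 7*z (g(z) = 7*(z + 0) = 7*z)
(14769 - 6698) + 1/g(22) = (14769 - 6698) + 1/(7*22) = 8071 + 1/154 = 1242935/154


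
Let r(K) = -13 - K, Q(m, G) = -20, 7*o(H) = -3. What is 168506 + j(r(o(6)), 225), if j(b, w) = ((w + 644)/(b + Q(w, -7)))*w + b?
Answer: 86444929/532 ≈ 1.6249e+5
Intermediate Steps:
o(H) = -3/7 (o(H) = (1/7)*(-3) = -3/7)
j(b, w) = b + w*(644 + w)/(-20 + b) (j(b, w) = ((w + 644)/(b - 20))*w + b = ((644 + w)/(-20 + b))*w + b = w*(644 + w)/(-20 + b) + b = b + w*(644 + w)/(-20 + b))
168506 + j(r(o(6)), 225) = 168506 + ((-13 - 1*(-3/7))**2 + 225**2 - 20*(-13 - 1*(-3/7)) + 644*225)/(-20 + (-13 - 1*(-3/7))) = 168506 + ((-13 + 3/7)**2 + 50625 - 20*(-13 + 3/7) + 144900)/(-20 + (-13 + 3/7)) = 168506 + ((-88/7)**2 + 50625 - 20*(-88/7) + 144900)/(-20 - 88/7) = 168506 + (7744/49 + 50625 + 1760/7 + 144900)/(-228/7) = 168506 - 7/228*9600789/49 = 168506 - 3200263/532 = 86444929/532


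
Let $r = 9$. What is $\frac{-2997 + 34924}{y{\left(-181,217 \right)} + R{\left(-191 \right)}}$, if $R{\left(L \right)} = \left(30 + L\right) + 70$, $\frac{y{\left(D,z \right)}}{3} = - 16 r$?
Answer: $- \frac{31927}{523} \approx -61.046$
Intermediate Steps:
$y{\left(D,z \right)} = -432$ ($y{\left(D,z \right)} = 3 \left(\left(-16\right) 9\right) = 3 \left(-144\right) = -432$)
$R{\left(L \right)} = 100 + L$
$\frac{-2997 + 34924}{y{\left(-181,217 \right)} + R{\left(-191 \right)}} = \frac{-2997 + 34924}{-432 + \left(100 - 191\right)} = \frac{31927}{-432 - 91} = \frac{31927}{-523} = 31927 \left(- \frac{1}{523}\right) = - \frac{31927}{523}$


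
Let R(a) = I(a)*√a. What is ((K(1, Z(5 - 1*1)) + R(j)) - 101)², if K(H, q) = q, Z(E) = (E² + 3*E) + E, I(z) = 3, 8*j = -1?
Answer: 38079/8 - 207*I*√2/2 ≈ 4759.9 - 146.37*I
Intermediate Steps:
j = -⅛ (j = (⅛)*(-1) = -⅛ ≈ -0.12500)
Z(E) = E² + 4*E
R(a) = 3*√a
((K(1, Z(5 - 1*1)) + R(j)) - 101)² = (((5 - 1*1)*(4 + (5 - 1*1)) + 3*√(-⅛)) - 101)² = (((5 - 1)*(4 + (5 - 1)) + 3*(I*√2/4)) - 101)² = ((4*(4 + 4) + 3*I*√2/4) - 101)² = ((4*8 + 3*I*√2/4) - 101)² = ((32 + 3*I*√2/4) - 101)² = (-69 + 3*I*√2/4)²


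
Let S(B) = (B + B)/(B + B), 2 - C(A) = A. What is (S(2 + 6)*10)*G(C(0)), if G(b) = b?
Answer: 20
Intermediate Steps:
C(A) = 2 - A
S(B) = 1 (S(B) = (2*B)/((2*B)) = (2*B)*(1/(2*B)) = 1)
(S(2 + 6)*10)*G(C(0)) = (1*10)*(2 - 1*0) = 10*(2 + 0) = 10*2 = 20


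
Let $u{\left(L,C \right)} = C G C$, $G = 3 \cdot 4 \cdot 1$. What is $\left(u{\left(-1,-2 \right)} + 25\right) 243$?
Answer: $17739$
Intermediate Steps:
$G = 12$ ($G = 12 \cdot 1 = 12$)
$u{\left(L,C \right)} = 12 C^{2}$ ($u{\left(L,C \right)} = C 12 C = 12 C C = 12 C^{2}$)
$\left(u{\left(-1,-2 \right)} + 25\right) 243 = \left(12 \left(-2\right)^{2} + 25\right) 243 = \left(12 \cdot 4 + 25\right) 243 = \left(48 + 25\right) 243 = 73 \cdot 243 = 17739$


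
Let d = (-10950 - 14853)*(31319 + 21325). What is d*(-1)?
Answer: 1358373132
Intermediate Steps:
d = -1358373132 (d = -25803*52644 = -1358373132)
d*(-1) = -1358373132*(-1) = 1358373132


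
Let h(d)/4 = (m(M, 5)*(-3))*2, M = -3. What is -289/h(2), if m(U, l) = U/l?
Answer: -1445/72 ≈ -20.069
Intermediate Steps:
h(d) = 72/5 (h(d) = 4*((-3/5*(-3))*2) = 4*((-3*1/5*(-3))*2) = 4*(-3/5*(-3)*2) = 4*((9/5)*2) = 4*(18/5) = 72/5)
-289/h(2) = -289/72/5 = -289*5/72 = -1445/72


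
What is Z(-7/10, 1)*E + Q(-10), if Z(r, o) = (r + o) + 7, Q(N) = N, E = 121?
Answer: 8733/10 ≈ 873.30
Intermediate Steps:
Z(r, o) = 7 + o + r (Z(r, o) = (o + r) + 7 = 7 + o + r)
Z(-7/10, 1)*E + Q(-10) = (7 + 1 - 7/10)*121 - 10 = (73/10)*121 - 10 = 8833/10 - 10 = 8733/10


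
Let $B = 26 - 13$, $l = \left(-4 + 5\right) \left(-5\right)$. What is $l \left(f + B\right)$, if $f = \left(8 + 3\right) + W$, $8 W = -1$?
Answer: $- \frac{955}{8} \approx -119.38$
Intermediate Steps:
$W = - \frac{1}{8}$ ($W = \frac{1}{8} \left(-1\right) = - \frac{1}{8} \approx -0.125$)
$f = \frac{87}{8}$ ($f = \left(8 + 3\right) - \frac{1}{8} = 11 - \frac{1}{8} = \frac{87}{8} \approx 10.875$)
$l = -5$ ($l = 1 \left(-5\right) = -5$)
$B = 13$
$l \left(f + B\right) = - 5 \left(\frac{87}{8} + 13\right) = \left(-5\right) \frac{191}{8} = - \frac{955}{8}$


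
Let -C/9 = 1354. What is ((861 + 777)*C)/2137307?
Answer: -19960668/2137307 ≈ -9.3392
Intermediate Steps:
C = -12186 (C = -9*1354 = -12186)
((861 + 777)*C)/2137307 = ((861 + 777)*(-12186))/2137307 = (1638*(-12186))*(1/2137307) = -19960668*1/2137307 = -19960668/2137307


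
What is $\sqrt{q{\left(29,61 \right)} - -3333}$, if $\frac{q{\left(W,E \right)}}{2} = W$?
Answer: $\sqrt{3391} \approx 58.232$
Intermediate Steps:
$q{\left(W,E \right)} = 2 W$
$\sqrt{q{\left(29,61 \right)} - -3333} = \sqrt{2 \cdot 29 - -3333} = \sqrt{58 + 3333} = \sqrt{3391}$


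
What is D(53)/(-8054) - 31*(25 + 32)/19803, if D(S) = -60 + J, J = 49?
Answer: -4671195/53164454 ≈ -0.087863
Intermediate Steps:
D(S) = -11 (D(S) = -60 + 49 = -11)
D(53)/(-8054) - 31*(25 + 32)/19803 = -11/(-8054) - 31*(25 + 32)/19803 = -11*(-1/8054) - 31*57*(1/19803) = 11/8054 - 1767*1/19803 = 11/8054 - 589/6601 = -4671195/53164454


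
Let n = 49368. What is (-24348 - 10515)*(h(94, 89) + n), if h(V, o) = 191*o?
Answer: -2313752721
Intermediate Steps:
(-24348 - 10515)*(h(94, 89) + n) = (-24348 - 10515)*(191*89 + 49368) = -34863*(16999 + 49368) = -34863*66367 = -2313752721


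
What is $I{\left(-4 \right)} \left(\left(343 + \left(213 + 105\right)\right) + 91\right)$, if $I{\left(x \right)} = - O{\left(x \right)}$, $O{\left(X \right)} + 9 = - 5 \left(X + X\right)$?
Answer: $-23312$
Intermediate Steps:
$O{\left(X \right)} = -9 - 10 X$ ($O{\left(X \right)} = -9 - 5 \left(X + X\right) = -9 - 5 \cdot 2 X = -9 - 10 X$)
$I{\left(x \right)} = 9 + 10 x$ ($I{\left(x \right)} = - (-9 - 10 x) = 9 + 10 x$)
$I{\left(-4 \right)} \left(\left(343 + \left(213 + 105\right)\right) + 91\right) = \left(9 + 10 \left(-4\right)\right) \left(\left(343 + \left(213 + 105\right)\right) + 91\right) = \left(9 - 40\right) \left(\left(343 + 318\right) + 91\right) = - 31 \left(661 + 91\right) = \left(-31\right) 752 = -23312$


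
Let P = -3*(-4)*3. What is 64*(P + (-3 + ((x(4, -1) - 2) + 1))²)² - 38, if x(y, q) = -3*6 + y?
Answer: 8294362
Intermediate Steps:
x(y, q) = -18 + y
P = 36 (P = 12*3 = 36)
64*(P + (-3 + ((x(4, -1) - 2) + 1))²)² - 38 = 64*(36 + (-3 + (((-18 + 4) - 2) + 1))²)² - 38 = 64*(36 + (-3 + ((-14 - 2) + 1))²)² - 38 = 64*(36 + (-3 + (-16 + 1))²)² - 38 = 64*(36 + (-3 - 15)²)² - 38 = 64*(36 + (-18)²)² - 38 = 64*(36 + 324)² - 38 = 64*360² - 38 = 64*129600 - 38 = 8294400 - 38 = 8294362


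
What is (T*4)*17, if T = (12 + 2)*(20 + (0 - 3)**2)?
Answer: 27608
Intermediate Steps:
T = 406 (T = 14*(20 + (-3)**2) = 14*(20 + 9) = 14*29 = 406)
(T*4)*17 = (406*4)*17 = 1624*17 = 27608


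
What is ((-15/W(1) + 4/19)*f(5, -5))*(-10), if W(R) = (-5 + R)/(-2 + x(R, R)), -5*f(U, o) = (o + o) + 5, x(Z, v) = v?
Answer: 1345/38 ≈ 35.395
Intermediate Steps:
f(U, o) = -1 - 2*o/5 (f(U, o) = -((o + o) + 5)/5 = -(2*o + 5)/5 = -(5 + 2*o)/5 = -1 - 2*o/5)
W(R) = (-5 + R)/(-2 + R)
((-15/W(1) + 4/19)*f(5, -5))*(-10) = ((-15*(-2 + 1)/(-5 + 1) + 4/19)*(-1 - 2/5*(-5)))*(-10) = ((-15/(-4/(-1)) + 4*(1/19))*(-1 + 2))*(-10) = ((-15/((-1*(-4))) + 4/19)*1)*(-10) = ((-15/4 + 4/19)*1)*(-10) = -269/76*1*(-10) = -269/76*(-10) = 1345/38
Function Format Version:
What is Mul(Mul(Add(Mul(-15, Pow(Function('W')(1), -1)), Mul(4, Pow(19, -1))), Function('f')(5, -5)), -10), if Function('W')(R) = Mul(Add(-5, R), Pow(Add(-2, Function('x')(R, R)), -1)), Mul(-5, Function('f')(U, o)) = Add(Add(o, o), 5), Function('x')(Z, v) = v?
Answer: Rational(1345, 38) ≈ 35.395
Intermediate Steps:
Function('f')(U, o) = Add(-1, Mul(Rational(-2, 5), o)) (Function('f')(U, o) = Mul(Rational(-1, 5), Add(Add(o, o), 5)) = Mul(Rational(-1, 5), Add(Mul(2, o), 5)) = Mul(Rational(-1, 5), Add(5, Mul(2, o))) = Add(-1, Mul(Rational(-2, 5), o)))
Function('W')(R) = Mul(Pow(Add(-2, R), -1), Add(-5, R)) (Function('W')(R) = Mul(Add(-5, R), Pow(Add(-2, R), -1)) = Mul(Pow(Add(-2, R), -1), Add(-5, R)))
Mul(Mul(Add(Mul(-15, Pow(Function('W')(1), -1)), Mul(4, Pow(19, -1))), Function('f')(5, -5)), -10) = Mul(Mul(Add(Mul(-15, Pow(Mul(Pow(Add(-2, 1), -1), Add(-5, 1)), -1)), Mul(4, Pow(19, -1))), Add(-1, Mul(Rational(-2, 5), -5))), -10) = Mul(Mul(Add(Mul(-15, Pow(Mul(Pow(-1, -1), -4), -1)), Mul(4, Rational(1, 19))), Add(-1, 2)), -10) = Mul(Mul(Add(Mul(-15, Pow(Mul(-1, -4), -1)), Rational(4, 19)), 1), -10) = Mul(Mul(Add(Mul(-15, Pow(4, -1)), Rational(4, 19)), 1), -10) = Mul(Mul(Add(Mul(-15, Rational(1, 4)), Rational(4, 19)), 1), -10) = Mul(Mul(Add(Rational(-15, 4), Rational(4, 19)), 1), -10) = Mul(Mul(Rational(-269, 76), 1), -10) = Mul(Rational(-269, 76), -10) = Rational(1345, 38)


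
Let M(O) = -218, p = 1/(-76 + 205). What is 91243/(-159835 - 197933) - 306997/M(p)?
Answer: 54906905861/38996712 ≈ 1408.0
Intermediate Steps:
p = 1/129 ≈ 0.0077519
91243/(-159835 - 197933) - 306997/M(p) = 91243/(-159835 - 197933) - 306997/(-218) = 91243/(-357768) - 306997*(-1/218) = 91243*(-1/357768) + 306997/218 = -91243/357768 + 306997/218 = 54906905861/38996712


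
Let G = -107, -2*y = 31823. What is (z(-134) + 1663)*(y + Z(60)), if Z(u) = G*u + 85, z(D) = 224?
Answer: -83958291/2 ≈ -4.1979e+7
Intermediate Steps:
y = -31823/2 (y = -½*31823 = -31823/2 ≈ -15912.)
Z(u) = 85 - 107*u (Z(u) = -107*u + 85 = 85 - 107*u)
(z(-134) + 1663)*(y + Z(60)) = (224 + 1663)*(-31823/2 + (85 - 107*60)) = 1887*(-31823/2 + (85 - 6420)) = 1887*(-31823/2 - 6335) = 1887*(-44493/2) = -83958291/2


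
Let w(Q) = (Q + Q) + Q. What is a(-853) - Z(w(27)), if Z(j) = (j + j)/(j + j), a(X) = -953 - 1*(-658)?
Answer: -296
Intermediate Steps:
w(Q) = 3*Q (w(Q) = 2*Q + Q = 3*Q)
a(X) = -295 (a(X) = -953 + 658 = -295)
Z(j) = 1 (Z(j) = (2*j)/((2*j)) = (2*j)*(1/(2*j)) = 1)
a(-853) - Z(w(27)) = -295 - 1*1 = -295 - 1 = -296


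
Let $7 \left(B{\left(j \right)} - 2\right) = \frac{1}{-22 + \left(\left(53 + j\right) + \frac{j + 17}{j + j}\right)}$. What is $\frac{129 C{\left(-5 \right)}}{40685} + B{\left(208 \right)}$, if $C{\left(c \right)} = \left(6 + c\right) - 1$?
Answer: $\frac{1395502}{697543} \approx 2.0006$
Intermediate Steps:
$C{\left(c \right)} = 5 + c$ ($C{\left(c \right)} = \left(6 + c\right) - 1 = 5 + c$)
$B{\left(j \right)} = 2 + \frac{1}{7 \left(31 + j + \frac{17 + j}{2 j}\right)}$ ($B{\left(j \right)} = 2 + \frac{1}{7 \left(-22 + \left(\left(53 + j\right) + \frac{j + 17}{j + j}\right)\right)} = 2 + \frac{1}{7 \left(-22 + \left(\left(53 + j\right) + \frac{17 + j}{2 j}\right)\right)} = 2 + \frac{1}{7 \left(-22 + \left(53 + j + \frac{17 + j}{2 j}\right)\right)} = 2 + \frac{1}{7 \left(31 + j + \frac{17 + j}{2 j}\right)}$)
$\frac{129 C{\left(-5 \right)}}{40685} + B{\left(208 \right)} = \frac{129 \left(5 - 5\right)}{40685} + \frac{2 \left(119 + 14 \cdot 208^{2} + 442 \cdot 208\right)}{7 \left(17 + 2 \cdot 208^{2} + 63 \cdot 208\right)} = 129 \cdot 0 \cdot \frac{1}{40685} + \frac{2 \left(119 + 14 \cdot 43264 + 91936\right)}{7 \left(17 + 2 \cdot 43264 + 13104\right)} = 0 \cdot \frac{1}{40685} + \frac{2 \left(119 + 605696 + 91936\right)}{7 \left(17 + 86528 + 13104\right)} = 0 + \frac{2}{7} \cdot \frac{1}{99649} \cdot 697751 = 0 + \frac{1395502}{697543} = \frac{1395502}{697543}$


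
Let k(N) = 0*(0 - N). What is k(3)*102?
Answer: 0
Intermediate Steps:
k(N) = 0 (k(N) = 0*(-N) = 0)
k(3)*102 = 0*102 = 0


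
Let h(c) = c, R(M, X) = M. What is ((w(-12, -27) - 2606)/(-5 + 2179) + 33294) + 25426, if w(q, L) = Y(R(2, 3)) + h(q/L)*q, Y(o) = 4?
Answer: 191482009/3261 ≈ 58719.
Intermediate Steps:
w(q, L) = 4 + q²/L (w(q, L) = 4 + (q/L)*q = 4 + q²/L)
((w(-12, -27) - 2606)/(-5 + 2179) + 33294) + 25426 = (((4 + (-12)²/(-27)) - 2606)/(-5 + 2179) + 33294) + 25426 = (((4 - 1/27*144) - 2606)/2174 + 33294) + 25426 = (((4 - 16/3) - 2606)*(1/2174) + 33294) + 25426 = ((-4/3 - 2606)*(1/2174) + 33294) + 25426 = (-7822/3*1/2174 + 33294) + 25426 = (-3911/3261 + 33294) + 25426 = 108567823/3261 + 25426 = 191482009/3261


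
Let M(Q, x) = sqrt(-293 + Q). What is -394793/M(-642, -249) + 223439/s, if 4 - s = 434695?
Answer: -223439/434691 + 394793*I*sqrt(935)/935 ≈ -0.51402 + 12911.0*I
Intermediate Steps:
s = -434691 (s = 4 - 1*434695 = 4 - 434695 = -434691)
-394793/M(-642, -249) + 223439/s = -394793/sqrt(-293 - 642) + 223439/(-434691) = -394793*(-I*sqrt(935)/935) + 223439*(-1/434691) = -394793*(-I*sqrt(935)/935) - 223439/434691 = -(-394793)*I*sqrt(935)/935 - 223439/434691 = 394793*I*sqrt(935)/935 - 223439/434691 = -223439/434691 + 394793*I*sqrt(935)/935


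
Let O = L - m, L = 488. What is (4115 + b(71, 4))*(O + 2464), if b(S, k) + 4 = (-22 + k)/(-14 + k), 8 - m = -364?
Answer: 10611024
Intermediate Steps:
m = 372 (m = 8 - 1*(-364) = 8 + 364 = 372)
b(S, k) = -4 + (-22 + k)/(-14 + k)
O = 116 (O = 488 - 1*372 = 488 - 372 = 116)
(4115 + b(71, 4))*(O + 2464) = (4115 + (34 - 3*4)/(-14 + 4))*(116 + 2464) = (4115 + (34 - 12)/(-10))*2580 = (4115 - 1/10*22)*2580 = (4115 - 11/5)*2580 = (20564/5)*2580 = 10611024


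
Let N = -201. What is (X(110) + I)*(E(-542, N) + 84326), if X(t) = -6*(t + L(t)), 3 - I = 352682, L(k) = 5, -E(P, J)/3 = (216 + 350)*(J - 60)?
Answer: -186403560976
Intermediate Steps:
E(P, J) = 101880 - 1698*J (E(P, J) = -3*(216 + 350)*(J - 60) = -1698*(-60 + J) = -3*(-33960 + 566*J) = 101880 - 1698*J)
I = -352679 (I = 3 - 1*352682 = 3 - 352682 = -352679)
X(t) = -30 - 6*t (X(t) = -6*(t + 5) = -6*(5 + t) = -30 - 6*t)
(X(110) + I)*(E(-542, N) + 84326) = ((-30 - 6*110) - 352679)*((101880 - 1698*(-201)) + 84326) = ((-30 - 660) - 352679)*((101880 + 341298) + 84326) = (-690 - 352679)*(443178 + 84326) = -353369*527504 = -186403560976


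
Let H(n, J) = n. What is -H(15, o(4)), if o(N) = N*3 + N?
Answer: -15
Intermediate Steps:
o(N) = 4*N (o(N) = 3*N + N = 4*N)
-H(15, o(4)) = -1*15 = -15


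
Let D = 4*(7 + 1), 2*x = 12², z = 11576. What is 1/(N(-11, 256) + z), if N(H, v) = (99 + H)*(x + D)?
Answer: 1/20728 ≈ 4.8244e-5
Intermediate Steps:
x = 72 (x = (½)*12² = (½)*144 = 72)
D = 32 (D = 4*8 = 32)
N(H, v) = 10296 + 104*H (N(H, v) = (99 + H)*(72 + 32) = (99 + H)*104 = 10296 + 104*H)
1/(N(-11, 256) + z) = 1/((10296 + 104*(-11)) + 11576) = 1/((10296 - 1144) + 11576) = 1/(9152 + 11576) = 1/20728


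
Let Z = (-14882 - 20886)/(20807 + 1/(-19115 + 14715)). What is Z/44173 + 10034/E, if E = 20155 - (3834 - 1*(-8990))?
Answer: 40577079192458518/29647102419628137 ≈ 1.3687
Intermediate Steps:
Z = -157379200/91550799 (Z = -35768/(20807 + 1/(-4400)) = -35768/(20807 - 1/4400) = -35768/91550799/4400 = -35768*4400/91550799 = -157379200/91550799 ≈ -1.7190)
E = 7331 (E = 20155 - (3834 + 8990) = 20155 - 1*12824 = 20155 - 12824 = 7331)
Z/44173 + 10034/E = -157379200/91550799/44173 + 10034/7331 = -157379200/91550799*1/44173 + 10034*(1/7331) = -157379200/4044073444227 + 10034/7331 = 40577079192458518/29647102419628137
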